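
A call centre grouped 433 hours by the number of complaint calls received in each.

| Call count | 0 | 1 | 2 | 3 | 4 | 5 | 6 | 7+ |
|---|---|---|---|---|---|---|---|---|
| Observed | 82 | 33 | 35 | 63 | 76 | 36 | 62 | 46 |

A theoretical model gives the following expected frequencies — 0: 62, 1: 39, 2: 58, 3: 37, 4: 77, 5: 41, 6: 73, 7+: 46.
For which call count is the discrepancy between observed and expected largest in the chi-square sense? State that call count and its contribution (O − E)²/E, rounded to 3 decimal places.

3, 18.270

0: (82 − 62)²/62 = 400/62 = 6.4516
1: (33 − 39)²/39 = 36/39 = 0.9231
2: (35 − 58)²/58 = 529/58 = 9.1207
3: (63 − 37)²/37 = 676/37 = 18.2703
4: (76 − 77)²/77 = 1/77 = 0.0130
5: (36 − 41)²/41 = 25/41 = 0.6098
6: (62 − 73)²/73 = 121/73 = 1.6575
7+: (46 − 46)²/46 = 0/46 = 0.0000
The largest term is for 3: 18.270.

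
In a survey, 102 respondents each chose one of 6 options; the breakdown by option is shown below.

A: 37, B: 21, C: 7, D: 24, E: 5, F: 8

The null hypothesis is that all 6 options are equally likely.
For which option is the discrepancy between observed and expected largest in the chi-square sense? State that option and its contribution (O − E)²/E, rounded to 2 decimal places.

A, 23.53

Under H₀ each category has probability 1/6, so each expected count is 102/6 = 17.
χ² = (37−17)²/17 + (21−17)²/17 + (7−17)²/17 + (24−17)²/17 + (5−17)²/17 + (8−17)²/17
   = 23.529 + 0.941 + 5.882 + 2.882 + 8.471 + 4.765
The largest term is for A: 23.53.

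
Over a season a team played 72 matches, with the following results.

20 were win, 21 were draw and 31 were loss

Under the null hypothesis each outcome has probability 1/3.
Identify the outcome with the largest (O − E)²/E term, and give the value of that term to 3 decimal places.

Expected count for each of the 3 categories: 72/3 = 24.
χ² = (20−24)²/24 + (21−24)²/24 + (31−24)²/24
   = 0.6667 + 0.3750 + 2.0417
The largest term is for loss: 2.042.

loss, 2.042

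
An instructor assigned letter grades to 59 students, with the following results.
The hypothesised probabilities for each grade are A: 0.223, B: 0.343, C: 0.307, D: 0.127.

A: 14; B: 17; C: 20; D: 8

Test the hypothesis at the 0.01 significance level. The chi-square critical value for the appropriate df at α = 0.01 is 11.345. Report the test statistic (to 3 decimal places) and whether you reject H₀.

Expected counts E_i = n·p_i: 59×0.223 = 13.157, 59×0.343 = 20.237, 59×0.307 = 18.113, 59×0.127 = 7.493.
χ² = (14−13.157)²/13.157 + (17−20.237)²/20.237 + (20−18.113)²/18.113 + (8−7.493)²/7.493
   = 0.0540 + 0.5178 + 0.1966 + 0.0343
Sum = 0.803
df = 3. Since 0.803 < 11.345, we do not reject H₀.

0.803; do not reject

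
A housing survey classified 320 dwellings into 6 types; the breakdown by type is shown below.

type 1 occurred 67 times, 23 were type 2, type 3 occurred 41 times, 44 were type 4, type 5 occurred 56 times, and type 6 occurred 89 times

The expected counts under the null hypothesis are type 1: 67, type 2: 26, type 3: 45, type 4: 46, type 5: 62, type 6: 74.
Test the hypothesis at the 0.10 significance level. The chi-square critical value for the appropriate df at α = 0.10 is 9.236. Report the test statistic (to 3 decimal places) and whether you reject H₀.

cat         O        E   (O−E)²/E
type 1     67       67     0.0000
type 2     23       26     0.3462
type 3     41       45     0.3556
type 4     44       46     0.0870
type 5     56       62     0.5806
type 6     89       74     3.0405
Sum = 4.410
df = 5. Since 4.410 < 9.236, we do not reject H₀.

4.410; do not reject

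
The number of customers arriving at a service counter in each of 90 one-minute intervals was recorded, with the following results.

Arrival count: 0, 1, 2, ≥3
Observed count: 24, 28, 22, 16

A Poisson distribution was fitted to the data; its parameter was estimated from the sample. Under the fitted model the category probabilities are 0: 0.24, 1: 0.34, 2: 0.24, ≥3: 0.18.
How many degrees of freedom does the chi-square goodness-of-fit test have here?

2

There are k = 4 categories and 1 parameter estimated from the data, so df = 4 − 1 − 1 = 2.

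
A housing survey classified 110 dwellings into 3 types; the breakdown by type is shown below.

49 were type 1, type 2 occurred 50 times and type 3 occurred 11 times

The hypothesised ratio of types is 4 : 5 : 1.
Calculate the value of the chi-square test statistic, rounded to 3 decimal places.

Ratio total = 10. Expected counts: 110×4/10 = 44, 110×5/10 = 55, 110×1/10 = 11.
type 1: (49 − 44)²/44 = 25/44 = 0.5682
type 2: (50 − 55)²/55 = 25/55 = 0.4545
type 3: (11 − 11)²/11 = 0/11 = 0.0000
Sum = 1.023

1.023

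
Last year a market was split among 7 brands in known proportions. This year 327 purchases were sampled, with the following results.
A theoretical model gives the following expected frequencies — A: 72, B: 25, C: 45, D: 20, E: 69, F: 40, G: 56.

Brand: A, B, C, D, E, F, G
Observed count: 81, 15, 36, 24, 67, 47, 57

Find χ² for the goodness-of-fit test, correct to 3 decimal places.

9.026

cat         O        E   (O−E)²/E
A          81       72     1.1250
B          15       25     4.0000
C          36       45     1.8000
D          24       20     0.8000
E          67       69     0.0580
F          47       40     1.2250
G          57       56     0.0179
Sum = 9.026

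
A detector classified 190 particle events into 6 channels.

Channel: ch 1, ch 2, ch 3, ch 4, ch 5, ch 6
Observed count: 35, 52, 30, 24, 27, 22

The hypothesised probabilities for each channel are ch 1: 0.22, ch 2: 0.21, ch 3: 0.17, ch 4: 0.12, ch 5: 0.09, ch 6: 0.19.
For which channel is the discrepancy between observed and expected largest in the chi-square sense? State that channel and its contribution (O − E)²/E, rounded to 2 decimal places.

ch 5, 5.73

Expected counts E_i = n·p_i: 190×0.22 = 41.8, 190×0.21 = 39.9, 190×0.17 = 32.3, 190×0.12 = 22.8, 190×0.09 = 17.1, 190×0.19 = 36.1.
cat         O        E   (O−E)²/E
ch 1       35     41.8      1.106
ch 2       52     39.9      3.669
ch 3       30     32.3      0.164
ch 4       24     22.8      0.063
ch 5       27     17.1      5.732
ch 6       22     36.1      5.507
The largest term is for ch 5: 5.73.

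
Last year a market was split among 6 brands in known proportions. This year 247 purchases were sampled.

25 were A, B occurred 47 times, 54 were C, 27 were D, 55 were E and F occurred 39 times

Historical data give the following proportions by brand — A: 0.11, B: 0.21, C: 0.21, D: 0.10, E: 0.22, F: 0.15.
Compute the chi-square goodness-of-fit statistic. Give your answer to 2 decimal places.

Expected counts E_i = n·p_i: 247×0.11 = 27.17, 247×0.21 = 51.87, 247×0.21 = 51.87, 247×0.10 = 24.7, 247×0.22 = 54.34, 247×0.15 = 37.05.
χ² = (25−27.17)²/27.17 + (47−51.87)²/51.87 + (54−51.87)²/51.87 + (27−24.7)²/24.7 + (55−54.34)²/54.34 + (39−37.05)²/37.05
   = 0.173 + 0.457 + 0.087 + 0.214 + 0.008 + 0.103
Sum = 1.04

1.04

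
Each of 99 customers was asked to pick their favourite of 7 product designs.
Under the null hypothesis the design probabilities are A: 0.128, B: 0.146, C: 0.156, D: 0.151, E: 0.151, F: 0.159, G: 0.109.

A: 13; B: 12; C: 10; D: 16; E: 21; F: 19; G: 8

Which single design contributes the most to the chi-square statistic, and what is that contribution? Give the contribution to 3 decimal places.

Expected counts E_i = n·p_i: 99×0.128 = 12.672, 99×0.146 = 14.454, 99×0.156 = 15.444, 99×0.151 = 14.949, 99×0.151 = 14.949, 99×0.159 = 15.741, 99×0.109 = 10.791.
χ² = (13−12.672)²/12.672 + (12−14.454)²/14.454 + (10−15.444)²/15.444 + (16−14.949)²/14.949 + (21−14.949)²/14.949 + (19−15.741)²/15.741 + (8−10.791)²/10.791
   = 0.0085 + 0.4166 + 1.9190 + 0.0739 + 2.4493 + 0.6747 + 0.7219
The largest term is for E: 2.449.

E, 2.449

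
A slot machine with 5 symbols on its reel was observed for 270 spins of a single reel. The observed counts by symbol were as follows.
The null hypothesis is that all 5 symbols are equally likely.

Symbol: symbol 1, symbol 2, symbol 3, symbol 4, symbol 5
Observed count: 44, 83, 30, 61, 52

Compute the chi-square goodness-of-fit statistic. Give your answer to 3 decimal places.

29.074

Under H₀ each category has probability 1/5, so each expected count is 270/5 = 54.
χ² = (44−54)²/54 + (83−54)²/54 + (30−54)²/54 + (61−54)²/54 + (52−54)²/54
   = 1.8519 + 15.5741 + 10.6667 + 0.9074 + 0.0741
Sum = 29.074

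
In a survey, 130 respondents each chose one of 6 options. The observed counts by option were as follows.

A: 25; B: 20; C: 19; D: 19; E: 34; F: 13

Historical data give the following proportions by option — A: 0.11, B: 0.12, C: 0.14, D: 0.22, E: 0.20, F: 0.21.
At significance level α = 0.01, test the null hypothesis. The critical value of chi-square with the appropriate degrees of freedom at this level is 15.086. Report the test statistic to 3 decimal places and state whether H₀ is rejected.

22.457; reject

Expected counts E_i = n·p_i: 130×0.11 = 14.3, 130×0.12 = 15.6, 130×0.14 = 18.2, 130×0.22 = 28.6, 130×0.20 = 26, 130×0.21 = 27.3.
χ² = (25−14.3)²/14.3 + (20−15.6)²/15.6 + (19−18.2)²/18.2 + (19−28.6)²/28.6 + (34−26)²/26 + (13−27.3)²/27.3
   = 8.0063 + 1.2410 + 0.0352 + 3.2224 + 2.4615 + 7.4905
Sum = 22.457
df = 5. Since 22.457 > 15.086, we reject H₀.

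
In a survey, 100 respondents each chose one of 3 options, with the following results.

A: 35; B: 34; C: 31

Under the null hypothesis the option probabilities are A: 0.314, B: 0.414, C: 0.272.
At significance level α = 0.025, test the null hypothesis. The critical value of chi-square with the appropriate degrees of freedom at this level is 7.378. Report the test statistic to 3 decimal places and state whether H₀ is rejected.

Expected counts E_i = n·p_i: 100×0.314 = 31.4, 100×0.414 = 41.4, 100×0.272 = 27.2.
A: (35 − 31.4)²/31.4 = 12.96/31.4 = 0.4127
B: (34 − 41.4)²/41.4 = 54.76/41.4 = 1.3227
C: (31 − 27.2)²/27.2 = 14.44/27.2 = 0.5309
Sum = 2.266
df = 2. Since 2.266 < 7.378, we do not reject H₀.

2.266; do not reject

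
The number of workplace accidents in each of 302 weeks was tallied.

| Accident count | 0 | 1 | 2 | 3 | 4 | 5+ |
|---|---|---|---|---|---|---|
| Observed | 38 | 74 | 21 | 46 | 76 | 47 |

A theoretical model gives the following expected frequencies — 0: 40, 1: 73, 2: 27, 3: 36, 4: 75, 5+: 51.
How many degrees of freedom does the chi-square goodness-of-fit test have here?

5

There are k = 6 categories and no parameters were estimated from the data, so df = 6 − 1 = 5.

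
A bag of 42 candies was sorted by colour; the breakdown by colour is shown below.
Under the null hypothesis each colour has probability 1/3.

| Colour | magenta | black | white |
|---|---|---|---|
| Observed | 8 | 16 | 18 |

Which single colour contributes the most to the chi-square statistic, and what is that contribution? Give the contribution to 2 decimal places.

magenta, 2.57

Under H₀ each category has probability 1/3, so each expected count is 42/3 = 14.
cat          O        E   (O−E)²/E
magenta      8       14      2.571
black       16       14      0.286
white       18       14      1.143
The largest term is for magenta: 2.57.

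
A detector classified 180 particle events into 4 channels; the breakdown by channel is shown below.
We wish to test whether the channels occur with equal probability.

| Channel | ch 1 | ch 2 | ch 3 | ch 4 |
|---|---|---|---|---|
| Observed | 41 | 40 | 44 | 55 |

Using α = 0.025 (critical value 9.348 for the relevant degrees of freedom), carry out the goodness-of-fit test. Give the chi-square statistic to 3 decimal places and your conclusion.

Under H₀ each category has probability 1/4, so each expected count is 180/4 = 45.
χ² = (41−45)²/45 + (40−45)²/45 + (44−45)²/45 + (55−45)²/45
   = 0.3556 + 0.5556 + 0.0222 + 2.2222
Sum = 3.156
df = 3. Since 3.156 < 9.348, we do not reject H₀.

3.156; do not reject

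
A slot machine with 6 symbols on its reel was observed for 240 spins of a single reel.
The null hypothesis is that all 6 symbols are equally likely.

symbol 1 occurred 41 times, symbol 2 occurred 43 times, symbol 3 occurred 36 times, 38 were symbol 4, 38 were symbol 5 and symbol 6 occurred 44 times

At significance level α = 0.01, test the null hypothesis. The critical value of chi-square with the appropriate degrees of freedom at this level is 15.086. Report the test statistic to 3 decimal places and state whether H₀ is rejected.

1.250; do not reject

Expected count for each of the 6 categories: 240/6 = 40.
symbol 1: (41 − 40)²/40 = 1/40 = 0.0250
symbol 2: (43 − 40)²/40 = 9/40 = 0.2250
symbol 3: (36 − 40)²/40 = 16/40 = 0.4000
symbol 4: (38 − 40)²/40 = 4/40 = 0.1000
symbol 5: (38 − 40)²/40 = 4/40 = 0.1000
symbol 6: (44 − 40)²/40 = 16/40 = 0.4000
Sum = 1.250
df = 5. Since 1.250 < 15.086, we do not reject H₀.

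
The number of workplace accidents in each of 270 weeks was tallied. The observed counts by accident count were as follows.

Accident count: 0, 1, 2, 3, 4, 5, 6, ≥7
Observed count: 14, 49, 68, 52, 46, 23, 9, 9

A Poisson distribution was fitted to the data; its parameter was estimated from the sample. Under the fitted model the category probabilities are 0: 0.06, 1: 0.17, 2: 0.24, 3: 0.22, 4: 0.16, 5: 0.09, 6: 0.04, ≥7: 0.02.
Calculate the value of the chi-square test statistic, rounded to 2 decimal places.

4.54

Expected counts E_i = n·p_i: 270×0.06 = 16.2, 270×0.17 = 45.9, 270×0.24 = 64.8, 270×0.22 = 59.4, 270×0.16 = 43.2, 270×0.09 = 24.3, 270×0.04 = 10.8, 270×0.02 = 5.4.
χ² = (14−16.2)²/16.2 + (49−45.9)²/45.9 + (68−64.8)²/64.8 + (52−59.4)²/59.4 + (46−43.2)²/43.2 + (23−24.3)²/24.3 + (9−10.8)²/10.8 + (9−5.4)²/5.4
   = 0.299 + 0.209 + 0.158 + 0.922 + 0.181 + 0.070 + 0.300 + 2.400
Sum = 4.54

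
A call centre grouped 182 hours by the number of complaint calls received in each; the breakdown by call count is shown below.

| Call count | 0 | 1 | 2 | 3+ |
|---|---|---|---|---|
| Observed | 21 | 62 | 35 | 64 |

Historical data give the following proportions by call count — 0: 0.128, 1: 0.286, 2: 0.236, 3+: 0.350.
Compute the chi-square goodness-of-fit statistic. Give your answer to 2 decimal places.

3.60

Expected counts E_i = n·p_i: 182×0.128 = 23.296, 182×0.286 = 52.052, 182×0.236 = 42.952, 182×0.350 = 63.7.
cat         O        E   (O−E)²/E
0          21   23.296      0.226
1          62   52.052      1.901
2          35   42.952      1.472
3+         64     63.7      0.001
Sum = 3.60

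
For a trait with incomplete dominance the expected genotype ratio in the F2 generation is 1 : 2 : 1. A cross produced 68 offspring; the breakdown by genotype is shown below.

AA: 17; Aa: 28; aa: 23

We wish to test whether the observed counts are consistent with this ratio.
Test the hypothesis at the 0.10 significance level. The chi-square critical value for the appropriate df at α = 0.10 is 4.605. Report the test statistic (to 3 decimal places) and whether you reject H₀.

3.176; do not reject

Ratio total = 4. Expected counts: 68×1/4 = 17, 68×2/4 = 34, 68×1/4 = 17.
cat         O        E   (O−E)²/E
AA         17       17     0.0000
Aa         28       34     1.0588
aa         23       17     2.1176
Sum = 3.176
df = 2. Since 3.176 < 4.605, we do not reject H₀.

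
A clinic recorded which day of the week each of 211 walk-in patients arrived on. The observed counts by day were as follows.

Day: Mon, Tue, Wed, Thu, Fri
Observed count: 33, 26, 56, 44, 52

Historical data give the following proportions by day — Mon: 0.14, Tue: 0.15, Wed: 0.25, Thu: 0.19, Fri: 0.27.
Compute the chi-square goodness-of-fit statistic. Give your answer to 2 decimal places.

2.43

Expected counts E_i = n·p_i: 211×0.14 = 29.54, 211×0.15 = 31.65, 211×0.25 = 52.75, 211×0.19 = 40.09, 211×0.27 = 56.97.
Mon: (33 − 29.54)²/29.54 = 11.9716/29.54 = 0.405
Tue: (26 − 31.65)²/31.65 = 31.9225/31.65 = 1.009
Wed: (56 − 52.75)²/52.75 = 10.5625/52.75 = 0.200
Thu: (44 − 40.09)²/40.09 = 15.2881/40.09 = 0.381
Fri: (52 − 56.97)²/56.97 = 24.7009/56.97 = 0.434
Sum = 2.43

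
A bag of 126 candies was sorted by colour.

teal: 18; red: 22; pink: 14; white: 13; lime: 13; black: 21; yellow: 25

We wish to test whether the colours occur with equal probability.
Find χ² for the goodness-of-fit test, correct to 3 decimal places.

Under H₀ each category has probability 1/7, so each expected count is 126/7 = 18.
χ² = (18−18)²/18 + (22−18)²/18 + (14−18)²/18 + (13−18)²/18 + (13−18)²/18 + (21−18)²/18 + (25−18)²/18
   = 0.0000 + 0.8889 + 0.8889 + 1.3889 + 1.3889 + 0.5000 + 2.7222
Sum = 7.778

7.778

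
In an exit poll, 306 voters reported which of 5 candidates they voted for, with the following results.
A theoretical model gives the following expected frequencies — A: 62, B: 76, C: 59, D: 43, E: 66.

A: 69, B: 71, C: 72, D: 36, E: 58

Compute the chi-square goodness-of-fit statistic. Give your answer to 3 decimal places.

6.093

cat         O        E   (O−E)²/E
A          69       62     0.7903
B          71       76     0.3289
C          72       59     2.8644
D          36       43     1.1395
E          58       66     0.9697
Sum = 6.093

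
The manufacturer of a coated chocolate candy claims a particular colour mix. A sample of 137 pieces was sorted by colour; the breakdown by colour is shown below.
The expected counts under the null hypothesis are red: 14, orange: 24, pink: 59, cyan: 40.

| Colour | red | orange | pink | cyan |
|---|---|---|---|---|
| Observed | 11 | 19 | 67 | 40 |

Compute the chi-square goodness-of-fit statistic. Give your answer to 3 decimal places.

cat         O        E   (O−E)²/E
red        11       14     0.6429
orange     19       24     1.0417
pink       67       59     1.0847
cyan       40       40     0.0000
Sum = 2.769

2.769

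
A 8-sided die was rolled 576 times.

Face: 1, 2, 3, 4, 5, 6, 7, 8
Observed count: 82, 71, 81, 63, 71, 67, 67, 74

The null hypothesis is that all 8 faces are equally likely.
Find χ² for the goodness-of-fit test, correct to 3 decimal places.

4.417

Expected count for each of the 8 categories: 576/8 = 72.
χ² = (82−72)²/72 + (71−72)²/72 + (81−72)²/72 + (63−72)²/72 + (71−72)²/72 + (67−72)²/72 + (67−72)²/72 + (74−72)²/72
   = 1.3889 + 0.0139 + 1.1250 + 1.1250 + 0.0139 + 0.3472 + 0.3472 + 0.0556
Sum = 4.417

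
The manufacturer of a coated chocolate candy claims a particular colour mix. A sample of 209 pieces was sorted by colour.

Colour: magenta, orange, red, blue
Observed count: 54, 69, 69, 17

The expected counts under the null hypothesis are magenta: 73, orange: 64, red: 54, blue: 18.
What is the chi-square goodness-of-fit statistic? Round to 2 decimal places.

9.56

χ² = (54−73)²/73 + (69−64)²/64 + (69−54)²/54 + (17−18)²/18
   = 4.945 + 0.391 + 4.167 + 0.056
Sum = 9.56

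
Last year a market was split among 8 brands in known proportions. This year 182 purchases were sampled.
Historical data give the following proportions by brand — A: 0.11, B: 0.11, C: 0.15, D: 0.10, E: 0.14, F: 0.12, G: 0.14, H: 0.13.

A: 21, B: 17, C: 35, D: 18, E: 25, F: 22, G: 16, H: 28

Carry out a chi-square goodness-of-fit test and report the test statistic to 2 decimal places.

Expected counts E_i = n·p_i: 182×0.11 = 20.02, 182×0.11 = 20.02, 182×0.15 = 27.3, 182×0.10 = 18.2, 182×0.14 = 25.48, 182×0.12 = 21.84, 182×0.14 = 25.48, 182×0.13 = 23.66.
χ² = (21−20.02)²/20.02 + (17−20.02)²/20.02 + (35−27.3)²/27.3 + (18−18.2)²/18.2 + (25−25.48)²/25.48 + (22−21.84)²/21.84 + (16−25.48)²/25.48 + (28−23.66)²/23.66
   = 0.048 + 0.456 + 2.172 + 0.002 + 0.009 + 0.001 + 3.527 + 0.796
Sum = 7.01

7.01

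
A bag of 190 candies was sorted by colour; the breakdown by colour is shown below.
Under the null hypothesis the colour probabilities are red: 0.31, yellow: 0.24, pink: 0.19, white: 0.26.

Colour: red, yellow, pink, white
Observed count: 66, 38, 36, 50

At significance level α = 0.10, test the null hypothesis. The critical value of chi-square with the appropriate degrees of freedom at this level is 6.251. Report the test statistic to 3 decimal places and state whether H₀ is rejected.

Expected counts E_i = n·p_i: 190×0.31 = 58.9, 190×0.24 = 45.6, 190×0.19 = 36.1, 190×0.26 = 49.4.
cat         O        E   (O−E)²/E
red        66     58.9     0.8559
yellow     38     45.6     1.2667
pink       36     36.1     0.0003
white      50     49.4     0.0073
Sum = 2.130
df = 3. Since 2.130 < 6.251, we do not reject H₀.

2.130; do not reject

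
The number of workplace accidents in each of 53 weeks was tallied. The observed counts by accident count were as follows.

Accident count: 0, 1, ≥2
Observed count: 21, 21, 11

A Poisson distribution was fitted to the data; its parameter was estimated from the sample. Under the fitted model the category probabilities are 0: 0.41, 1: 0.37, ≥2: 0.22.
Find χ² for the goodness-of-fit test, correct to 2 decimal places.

0.16

Expected counts E_i = n·p_i: 53×0.41 = 21.73, 53×0.37 = 19.61, 53×0.22 = 11.66.
cat         O        E   (O−E)²/E
0          21    21.73      0.025
1          21    19.61      0.099
≥2         11    11.66      0.037
Sum = 0.16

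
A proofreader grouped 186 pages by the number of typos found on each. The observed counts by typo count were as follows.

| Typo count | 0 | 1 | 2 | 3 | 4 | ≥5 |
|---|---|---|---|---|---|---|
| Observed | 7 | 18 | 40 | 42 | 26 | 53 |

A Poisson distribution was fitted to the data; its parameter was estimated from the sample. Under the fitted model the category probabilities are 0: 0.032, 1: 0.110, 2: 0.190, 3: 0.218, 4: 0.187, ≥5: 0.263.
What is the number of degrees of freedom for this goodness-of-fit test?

4

There are k = 6 categories and 1 parameter estimated from the data, so df = 6 − 1 − 1 = 4.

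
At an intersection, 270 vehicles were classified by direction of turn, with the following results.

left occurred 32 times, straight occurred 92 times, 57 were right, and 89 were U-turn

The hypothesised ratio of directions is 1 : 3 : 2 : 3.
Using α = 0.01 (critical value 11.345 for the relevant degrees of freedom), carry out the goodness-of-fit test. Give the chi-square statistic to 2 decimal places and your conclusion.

Ratio total = 9. Expected counts: 270×1/9 = 30, 270×3/9 = 90, 270×2/9 = 60, 270×3/9 = 90.
cat           O        E   (O−E)²/E
left         32       30      0.133
straight     92       90      0.044
right        57       60      0.150
U-turn       89       90      0.011
Sum = 0.34
df = 3. Since 0.34 < 11.345, we do not reject H₀.

0.34; do not reject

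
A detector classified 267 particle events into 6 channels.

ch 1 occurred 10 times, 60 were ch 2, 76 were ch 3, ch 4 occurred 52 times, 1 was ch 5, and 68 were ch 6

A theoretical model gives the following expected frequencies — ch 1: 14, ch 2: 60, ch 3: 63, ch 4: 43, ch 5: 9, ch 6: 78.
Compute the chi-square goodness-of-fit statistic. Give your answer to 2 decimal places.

χ² = (10−14)²/14 + (60−60)²/60 + (76−63)²/63 + (52−43)²/43 + (1−9)²/9 + (68−78)²/78
   = 1.143 + 0.000 + 2.683 + 1.884 + 7.111 + 1.282
Sum = 14.10

14.10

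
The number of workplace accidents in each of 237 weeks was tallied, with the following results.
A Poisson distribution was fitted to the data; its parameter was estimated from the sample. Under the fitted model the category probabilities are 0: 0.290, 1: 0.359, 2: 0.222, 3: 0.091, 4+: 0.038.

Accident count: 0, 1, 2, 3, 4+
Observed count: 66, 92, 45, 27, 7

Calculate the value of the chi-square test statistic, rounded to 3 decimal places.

Expected counts E_i = n·p_i: 237×0.290 = 68.73, 237×0.359 = 85.083, 237×0.222 = 52.614, 237×0.091 = 21.567, 237×0.038 = 9.006.
cat         O        E   (O−E)²/E
0          66    68.73     0.1084
1          92   85.083     0.5623
2          45   52.614     1.1019
3          27   21.567     1.3686
4+          7    9.006     0.4468
Sum = 3.588

3.588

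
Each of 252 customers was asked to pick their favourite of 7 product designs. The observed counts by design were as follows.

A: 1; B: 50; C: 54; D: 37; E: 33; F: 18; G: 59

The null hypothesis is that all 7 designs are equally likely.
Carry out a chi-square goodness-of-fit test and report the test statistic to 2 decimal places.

72.44

Expected count for each of the 7 categories: 252/7 = 36.
A: (1 − 36)²/36 = 1225/36 = 34.028
B: (50 − 36)²/36 = 196/36 = 5.444
C: (54 − 36)²/36 = 324/36 = 9.000
D: (37 − 36)²/36 = 1/36 = 0.028
E: (33 − 36)²/36 = 9/36 = 0.250
F: (18 − 36)²/36 = 324/36 = 9.000
G: (59 − 36)²/36 = 529/36 = 14.694
Sum = 72.44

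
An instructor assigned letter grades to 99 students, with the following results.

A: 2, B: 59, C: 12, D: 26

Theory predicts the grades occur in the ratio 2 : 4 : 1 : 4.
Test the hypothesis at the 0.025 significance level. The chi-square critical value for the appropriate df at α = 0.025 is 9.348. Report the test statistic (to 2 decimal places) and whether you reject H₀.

32.69; reject

Ratio total = 11. Expected counts: 99×2/11 = 18, 99×4/11 = 36, 99×1/11 = 9, 99×4/11 = 36.
χ² = (2−18)²/18 + (59−36)²/36 + (12−9)²/9 + (26−36)²/36
   = 14.222 + 14.694 + 1.000 + 2.778
Sum = 32.69
df = 3. Since 32.69 > 9.348, we reject H₀.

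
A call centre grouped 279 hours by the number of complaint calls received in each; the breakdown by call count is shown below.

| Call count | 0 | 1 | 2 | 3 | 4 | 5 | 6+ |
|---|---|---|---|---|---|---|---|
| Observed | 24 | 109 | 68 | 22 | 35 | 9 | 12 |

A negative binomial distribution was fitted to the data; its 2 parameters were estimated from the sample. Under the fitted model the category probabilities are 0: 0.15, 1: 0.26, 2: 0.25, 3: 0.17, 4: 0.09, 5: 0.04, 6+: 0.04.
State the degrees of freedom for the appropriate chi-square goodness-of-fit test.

4

There are k = 7 categories and 2 parameters estimated from the data, so df = 7 − 1 − 2 = 4.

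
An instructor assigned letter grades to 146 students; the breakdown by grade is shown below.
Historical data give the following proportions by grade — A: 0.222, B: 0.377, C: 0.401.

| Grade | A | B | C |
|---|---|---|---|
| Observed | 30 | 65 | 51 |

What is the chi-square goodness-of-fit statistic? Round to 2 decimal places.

2.95

Expected counts E_i = n·p_i: 146×0.222 = 32.412, 146×0.377 = 55.042, 146×0.401 = 58.546.
χ² = (30−32.412)²/32.412 + (65−55.042)²/55.042 + (51−58.546)²/58.546
   = 0.179 + 1.802 + 0.973
Sum = 2.95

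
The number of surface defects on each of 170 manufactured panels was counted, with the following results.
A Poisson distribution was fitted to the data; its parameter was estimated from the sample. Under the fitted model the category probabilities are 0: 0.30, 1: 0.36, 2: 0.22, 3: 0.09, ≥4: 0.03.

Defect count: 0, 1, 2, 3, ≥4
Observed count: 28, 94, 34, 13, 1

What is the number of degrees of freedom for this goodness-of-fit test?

3

There are k = 5 categories and 1 parameter estimated from the data, so df = 5 − 1 − 1 = 3.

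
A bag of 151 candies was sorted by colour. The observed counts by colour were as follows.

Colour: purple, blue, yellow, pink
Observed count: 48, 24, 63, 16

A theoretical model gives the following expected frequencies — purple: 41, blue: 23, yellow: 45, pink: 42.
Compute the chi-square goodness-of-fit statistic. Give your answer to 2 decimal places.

24.53

cat         O        E   (O−E)²/E
purple     48       41      1.195
blue       24       23      0.043
yellow     63       45      7.200
pink       16       42     16.095
Sum = 24.53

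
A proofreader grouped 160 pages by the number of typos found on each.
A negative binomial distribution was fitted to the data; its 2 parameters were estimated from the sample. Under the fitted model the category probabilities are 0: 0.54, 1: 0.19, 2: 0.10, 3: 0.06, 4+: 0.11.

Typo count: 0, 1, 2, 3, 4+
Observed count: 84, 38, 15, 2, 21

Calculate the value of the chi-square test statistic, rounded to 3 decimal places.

Expected counts E_i = n·p_i: 160×0.54 = 86.4, 160×0.19 = 30.4, 160×0.10 = 16, 160×0.06 = 9.6, 160×0.11 = 17.6.
cat         O        E   (O−E)²/E
0          84     86.4     0.0667
1          38     30.4     1.9000
2          15       16     0.0625
3           2      9.6     6.0167
4+         21     17.6     0.6568
Sum = 8.703

8.703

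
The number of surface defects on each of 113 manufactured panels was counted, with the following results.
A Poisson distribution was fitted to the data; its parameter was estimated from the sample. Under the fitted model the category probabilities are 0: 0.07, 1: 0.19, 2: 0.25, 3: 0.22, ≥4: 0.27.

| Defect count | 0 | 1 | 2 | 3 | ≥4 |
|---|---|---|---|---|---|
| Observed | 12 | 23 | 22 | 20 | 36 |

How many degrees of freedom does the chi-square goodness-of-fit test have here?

There are k = 5 categories and 1 parameter estimated from the data, so df = 5 − 1 − 1 = 3.

3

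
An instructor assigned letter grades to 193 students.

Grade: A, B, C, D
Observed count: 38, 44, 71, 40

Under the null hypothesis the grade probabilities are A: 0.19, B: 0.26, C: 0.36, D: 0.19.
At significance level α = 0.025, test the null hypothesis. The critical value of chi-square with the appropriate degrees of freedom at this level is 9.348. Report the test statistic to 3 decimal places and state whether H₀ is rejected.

1.145; do not reject

Expected counts E_i = n·p_i: 193×0.19 = 36.67, 193×0.26 = 50.18, 193×0.36 = 69.48, 193×0.19 = 36.67.
A: (38 − 36.67)²/36.67 = 1.7689/36.67 = 0.0482
B: (44 − 50.18)²/50.18 = 38.1924/50.18 = 0.7611
C: (71 − 69.48)²/69.48 = 2.3104/69.48 = 0.0333
D: (40 − 36.67)²/36.67 = 11.0889/36.67 = 0.3024
Sum = 1.145
df = 3. Since 1.145 < 9.348, we do not reject H₀.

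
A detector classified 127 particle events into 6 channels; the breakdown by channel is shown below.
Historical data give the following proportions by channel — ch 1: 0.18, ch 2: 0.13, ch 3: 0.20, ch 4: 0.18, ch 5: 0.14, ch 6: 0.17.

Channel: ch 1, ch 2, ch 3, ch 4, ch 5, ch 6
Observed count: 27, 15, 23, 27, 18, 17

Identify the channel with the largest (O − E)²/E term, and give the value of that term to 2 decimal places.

ch 6, 0.98

Expected counts E_i = n·p_i: 127×0.18 = 22.86, 127×0.13 = 16.51, 127×0.20 = 25.4, 127×0.18 = 22.86, 127×0.14 = 17.78, 127×0.17 = 21.59.
ch 1: (27 − 22.86)²/22.86 = 17.1396/22.86 = 0.750
ch 2: (15 − 16.51)²/16.51 = 2.2801/16.51 = 0.138
ch 3: (23 − 25.4)²/25.4 = 5.76/25.4 = 0.227
ch 4: (27 − 22.86)²/22.86 = 17.1396/22.86 = 0.750
ch 5: (18 − 17.78)²/17.78 = 0.0484/17.78 = 0.003
ch 6: (17 − 21.59)²/21.59 = 21.0681/21.59 = 0.976
The largest term is for ch 6: 0.98.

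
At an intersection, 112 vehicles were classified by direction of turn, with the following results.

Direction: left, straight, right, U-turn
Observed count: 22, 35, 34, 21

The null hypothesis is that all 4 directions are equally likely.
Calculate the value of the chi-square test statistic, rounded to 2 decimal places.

6.07

Under H₀ each category has probability 1/4, so each expected count is 112/4 = 28.
cat           O        E   (O−E)²/E
left         22       28      1.286
straight     35       28      1.750
right        34       28      1.286
U-turn       21       28      1.750
Sum = 6.07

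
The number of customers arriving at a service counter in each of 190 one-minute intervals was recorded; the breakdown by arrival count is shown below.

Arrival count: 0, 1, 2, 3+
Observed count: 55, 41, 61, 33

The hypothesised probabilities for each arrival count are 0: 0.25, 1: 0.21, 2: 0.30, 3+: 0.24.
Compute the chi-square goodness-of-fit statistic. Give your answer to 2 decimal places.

4.98

Expected counts E_i = n·p_i: 190×0.25 = 47.5, 190×0.21 = 39.9, 190×0.30 = 57, 190×0.24 = 45.6.
0: (55 − 47.5)²/47.5 = 56.25/47.5 = 1.184
1: (41 − 39.9)²/39.9 = 1.21/39.9 = 0.030
2: (61 − 57)²/57 = 16/57 = 0.281
3+: (33 − 45.6)²/45.6 = 158.76/45.6 = 3.482
Sum = 4.98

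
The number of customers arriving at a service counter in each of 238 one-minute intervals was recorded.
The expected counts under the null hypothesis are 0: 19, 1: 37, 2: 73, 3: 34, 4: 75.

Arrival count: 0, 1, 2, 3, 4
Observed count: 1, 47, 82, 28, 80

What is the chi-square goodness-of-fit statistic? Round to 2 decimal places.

22.26

cat         O        E   (O−E)²/E
0           1       19     17.053
1          47       37      2.703
2          82       73      1.110
3          28       34      1.059
4          80       75      0.333
Sum = 22.26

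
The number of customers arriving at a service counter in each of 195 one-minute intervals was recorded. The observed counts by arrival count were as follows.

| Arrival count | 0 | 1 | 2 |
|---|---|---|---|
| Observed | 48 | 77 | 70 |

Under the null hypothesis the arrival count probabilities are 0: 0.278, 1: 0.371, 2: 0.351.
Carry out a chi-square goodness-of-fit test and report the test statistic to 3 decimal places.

1.046

Expected counts E_i = n·p_i: 195×0.278 = 54.21, 195×0.371 = 72.345, 195×0.351 = 68.445.
cat         O        E   (O−E)²/E
0          48    54.21     0.7114
1          77   72.345     0.2995
2          70   68.445     0.0353
Sum = 1.046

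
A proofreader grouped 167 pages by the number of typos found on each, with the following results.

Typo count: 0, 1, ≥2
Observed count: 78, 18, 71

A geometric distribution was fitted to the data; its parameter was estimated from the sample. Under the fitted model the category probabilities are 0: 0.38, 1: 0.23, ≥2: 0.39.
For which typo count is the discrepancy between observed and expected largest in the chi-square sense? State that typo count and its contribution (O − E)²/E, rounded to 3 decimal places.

1, 10.845

Expected counts E_i = n·p_i: 167×0.38 = 63.46, 167×0.23 = 38.41, 167×0.39 = 65.13.
0: (78 − 63.46)²/63.46 = 211.4116/63.46 = 3.3314
1: (18 − 38.41)²/38.41 = 416.5681/38.41 = 10.8453
≥2: (71 − 65.13)²/65.13 = 34.4569/65.13 = 0.5290
The largest term is for 1: 10.845.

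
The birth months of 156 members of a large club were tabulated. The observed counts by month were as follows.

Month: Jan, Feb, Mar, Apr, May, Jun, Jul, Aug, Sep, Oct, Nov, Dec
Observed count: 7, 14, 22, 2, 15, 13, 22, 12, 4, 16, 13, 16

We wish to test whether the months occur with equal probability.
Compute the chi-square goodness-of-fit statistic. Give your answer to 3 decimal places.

Expected count for each of the 12 categories: 156/12 = 13.
χ² = (7−13)²/13 + (14−13)²/13 + (22−13)²/13 + (2−13)²/13 + (15−13)²/13 + (13−13)²/13 + (22−13)²/13 + (12−13)²/13 + (4−13)²/13 + (16−13)²/13 + (13−13)²/13 + (16−13)²/13
   = 2.7692 + 0.0769 + 6.2308 + 9.3077 + 0.3077 + 0.0000 + 6.2308 + 0.0769 + 6.2308 + 0.6923 + 0.0000 + 0.6923
Sum = 32.615

32.615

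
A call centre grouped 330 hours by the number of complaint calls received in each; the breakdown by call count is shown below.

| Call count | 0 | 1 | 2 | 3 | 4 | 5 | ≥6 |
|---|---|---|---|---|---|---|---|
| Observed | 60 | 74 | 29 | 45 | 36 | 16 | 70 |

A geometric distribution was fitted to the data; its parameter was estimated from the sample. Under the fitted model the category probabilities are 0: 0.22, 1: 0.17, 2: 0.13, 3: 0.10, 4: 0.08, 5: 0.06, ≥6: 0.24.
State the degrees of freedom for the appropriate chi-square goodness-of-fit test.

5

There are k = 7 categories and 1 parameter estimated from the data, so df = 7 − 1 − 1 = 5.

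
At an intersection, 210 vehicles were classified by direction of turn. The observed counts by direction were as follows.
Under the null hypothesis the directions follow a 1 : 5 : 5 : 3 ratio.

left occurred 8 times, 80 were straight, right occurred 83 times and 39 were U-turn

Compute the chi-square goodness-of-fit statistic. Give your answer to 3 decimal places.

Ratio total = 14. Expected counts: 210×1/14 = 15, 210×5/14 = 75, 210×5/14 = 75, 210×3/14 = 45.
χ² = (8−15)²/15 + (80−75)²/75 + (83−75)²/75 + (39−45)²/45
   = 3.2667 + 0.3333 + 0.8533 + 0.8000
Sum = 5.253

5.253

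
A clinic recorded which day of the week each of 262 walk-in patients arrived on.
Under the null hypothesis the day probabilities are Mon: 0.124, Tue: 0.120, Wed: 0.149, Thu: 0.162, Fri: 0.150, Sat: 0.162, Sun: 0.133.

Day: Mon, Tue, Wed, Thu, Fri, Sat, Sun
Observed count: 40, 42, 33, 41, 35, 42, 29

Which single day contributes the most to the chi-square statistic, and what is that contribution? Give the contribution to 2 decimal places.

Expected counts E_i = n·p_i: 262×0.124 = 32.488, 262×0.120 = 31.44, 262×0.149 = 39.038, 262×0.162 = 42.444, 262×0.150 = 39.3, 262×0.162 = 42.444, 262×0.133 = 34.846.
cat         O        E   (O−E)²/E
Mon        40   32.488      1.737
Tue        42    31.44      3.547
Wed        33   39.038      0.934
Thu        41   42.444      0.049
Fri        35     39.3      0.470
Sat        42   42.444      0.005
Sun        29   34.846      0.981
The largest term is for Tue: 3.55.

Tue, 3.55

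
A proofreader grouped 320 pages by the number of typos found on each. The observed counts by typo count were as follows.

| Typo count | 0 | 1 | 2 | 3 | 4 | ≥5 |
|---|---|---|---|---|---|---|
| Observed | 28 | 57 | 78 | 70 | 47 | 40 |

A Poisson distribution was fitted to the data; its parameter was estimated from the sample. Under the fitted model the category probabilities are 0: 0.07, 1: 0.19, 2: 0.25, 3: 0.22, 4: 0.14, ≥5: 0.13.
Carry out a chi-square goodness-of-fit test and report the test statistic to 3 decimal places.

1.859

Expected counts E_i = n·p_i: 320×0.07 = 22.4, 320×0.19 = 60.8, 320×0.25 = 80, 320×0.22 = 70.4, 320×0.14 = 44.8, 320×0.13 = 41.6.
cat         O        E   (O−E)²/E
0          28     22.4     1.4000
1          57     60.8     0.2375
2          78       80     0.0500
3          70     70.4     0.0023
4          47     44.8     0.1080
≥5         40     41.6     0.0615
Sum = 1.859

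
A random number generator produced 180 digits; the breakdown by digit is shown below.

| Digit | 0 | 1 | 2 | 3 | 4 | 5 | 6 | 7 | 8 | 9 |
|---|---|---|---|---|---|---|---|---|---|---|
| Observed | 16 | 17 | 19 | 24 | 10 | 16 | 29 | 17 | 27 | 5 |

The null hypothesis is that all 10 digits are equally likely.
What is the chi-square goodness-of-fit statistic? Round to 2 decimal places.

26.78

Under H₀ each category has probability 1/10, so each expected count is 180/10 = 18.
0: (16 − 18)²/18 = 4/18 = 0.222
1: (17 − 18)²/18 = 1/18 = 0.056
2: (19 − 18)²/18 = 1/18 = 0.056
3: (24 − 18)²/18 = 36/18 = 2.000
4: (10 − 18)²/18 = 64/18 = 3.556
5: (16 − 18)²/18 = 4/18 = 0.222
6: (29 − 18)²/18 = 121/18 = 6.722
7: (17 − 18)²/18 = 1/18 = 0.056
8: (27 − 18)²/18 = 81/18 = 4.500
9: (5 − 18)²/18 = 169/18 = 9.389
Sum = 26.78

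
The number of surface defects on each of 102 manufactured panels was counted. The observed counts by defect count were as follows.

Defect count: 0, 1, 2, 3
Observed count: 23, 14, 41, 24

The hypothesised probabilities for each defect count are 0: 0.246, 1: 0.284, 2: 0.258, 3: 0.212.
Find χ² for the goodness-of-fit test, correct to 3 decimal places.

16.363

Expected counts E_i = n·p_i: 102×0.246 = 25.092, 102×0.284 = 28.968, 102×0.258 = 26.316, 102×0.212 = 21.624.
0: (23 − 25.092)²/25.092 = 4.376464/25.092 = 0.1744
1: (14 − 28.968)²/28.968 = 224.041024/28.968 = 7.7341
2: (41 − 26.316)²/26.316 = 215.619856/26.316 = 8.1935
3: (24 − 21.624)²/21.624 = 5.645376/21.624 = 0.2611
Sum = 16.363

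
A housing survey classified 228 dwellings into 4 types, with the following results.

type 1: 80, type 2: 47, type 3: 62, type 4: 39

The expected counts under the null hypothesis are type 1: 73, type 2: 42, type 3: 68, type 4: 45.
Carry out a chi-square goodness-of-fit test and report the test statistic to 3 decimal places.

type 1: (80 − 73)²/73 = 49/73 = 0.6712
type 2: (47 − 42)²/42 = 25/42 = 0.5952
type 3: (62 − 68)²/68 = 36/68 = 0.5294
type 4: (39 − 45)²/45 = 36/45 = 0.8000
Sum = 2.596

2.596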